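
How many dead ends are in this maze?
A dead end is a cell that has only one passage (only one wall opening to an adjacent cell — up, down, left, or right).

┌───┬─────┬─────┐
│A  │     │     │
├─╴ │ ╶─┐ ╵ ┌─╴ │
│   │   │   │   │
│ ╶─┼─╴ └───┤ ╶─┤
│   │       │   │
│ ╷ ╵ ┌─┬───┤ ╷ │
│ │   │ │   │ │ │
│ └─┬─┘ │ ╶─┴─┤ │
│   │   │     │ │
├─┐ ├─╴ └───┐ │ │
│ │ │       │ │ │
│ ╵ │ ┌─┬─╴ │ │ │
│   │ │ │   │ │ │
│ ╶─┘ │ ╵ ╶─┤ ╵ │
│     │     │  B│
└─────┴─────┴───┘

Checking each cell for number of passages:

Dead ends found at positions:
  (0, 0)
  (2, 5)
  (3, 3)
  (3, 5)
  (3, 6)
  (4, 2)
  (5, 0)
  (6, 3)
  (7, 5)
Total dead ends: 9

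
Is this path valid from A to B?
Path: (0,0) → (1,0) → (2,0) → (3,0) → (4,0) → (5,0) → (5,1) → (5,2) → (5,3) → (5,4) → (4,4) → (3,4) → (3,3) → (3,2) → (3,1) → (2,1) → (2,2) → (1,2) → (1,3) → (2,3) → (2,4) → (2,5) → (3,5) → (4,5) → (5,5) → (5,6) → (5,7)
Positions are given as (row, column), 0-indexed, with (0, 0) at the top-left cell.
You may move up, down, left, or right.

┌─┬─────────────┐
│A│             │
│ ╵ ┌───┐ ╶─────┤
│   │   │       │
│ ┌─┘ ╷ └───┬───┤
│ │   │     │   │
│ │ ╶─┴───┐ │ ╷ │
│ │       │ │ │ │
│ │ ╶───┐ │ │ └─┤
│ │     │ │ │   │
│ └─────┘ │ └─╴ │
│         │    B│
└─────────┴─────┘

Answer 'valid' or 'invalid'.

Checking path validity:
Result: All consecutive moves are passable.

valid

Correct solution:

┌─┬─────────────┐
│A│             │
│ ╵ ┌───┐ ╶─────┤
│↓  │↱ ↓│       │
│ ┌─┘ ╷ └───┬───┤
│↓│↱ ↑│↳ → ↓│   │
│ │ ╶─┴───┐ │ ╷ │
│↓│↑ ← ← ↰│↓│ │ │
│ │ ╶───┐ │ │ └─┤
│↓│     │↑│↓│   │
│ └─────┘ │ └─╴ │
│↳ → → → ↑│↳ → B│
└─────────┴─────┘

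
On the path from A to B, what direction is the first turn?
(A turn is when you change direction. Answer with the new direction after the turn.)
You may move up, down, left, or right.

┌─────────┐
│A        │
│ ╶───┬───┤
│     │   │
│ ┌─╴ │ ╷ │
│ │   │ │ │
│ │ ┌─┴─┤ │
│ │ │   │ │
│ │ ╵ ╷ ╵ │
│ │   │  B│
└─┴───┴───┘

Directions: down, right, right, down, left, down, down, right, up, right, down, right
First turn direction: right

Solution:

┌─────────┐
│A        │
│ ╶───┬───┤
│↳ → ↓│   │
│ ┌─╴ │ ╷ │
│ │↓ ↲│ │ │
│ │ ┌─┴─┤ │
│ │↓│↱ ↓│ │
│ │ ╵ ╷ ╵ │
│ │↳ ↑│↳ B│
└─┴───┴───┘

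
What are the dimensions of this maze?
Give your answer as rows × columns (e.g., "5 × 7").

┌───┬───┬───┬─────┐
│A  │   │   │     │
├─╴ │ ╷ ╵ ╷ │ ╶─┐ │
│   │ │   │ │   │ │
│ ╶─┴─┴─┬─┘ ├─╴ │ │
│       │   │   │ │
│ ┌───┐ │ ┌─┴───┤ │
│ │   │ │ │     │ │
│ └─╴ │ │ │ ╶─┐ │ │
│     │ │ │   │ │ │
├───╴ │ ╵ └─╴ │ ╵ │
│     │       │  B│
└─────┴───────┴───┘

Counting the maze dimensions:
Rows (vertical): 6
Columns (horizontal): 9
Dimensions: 6 × 9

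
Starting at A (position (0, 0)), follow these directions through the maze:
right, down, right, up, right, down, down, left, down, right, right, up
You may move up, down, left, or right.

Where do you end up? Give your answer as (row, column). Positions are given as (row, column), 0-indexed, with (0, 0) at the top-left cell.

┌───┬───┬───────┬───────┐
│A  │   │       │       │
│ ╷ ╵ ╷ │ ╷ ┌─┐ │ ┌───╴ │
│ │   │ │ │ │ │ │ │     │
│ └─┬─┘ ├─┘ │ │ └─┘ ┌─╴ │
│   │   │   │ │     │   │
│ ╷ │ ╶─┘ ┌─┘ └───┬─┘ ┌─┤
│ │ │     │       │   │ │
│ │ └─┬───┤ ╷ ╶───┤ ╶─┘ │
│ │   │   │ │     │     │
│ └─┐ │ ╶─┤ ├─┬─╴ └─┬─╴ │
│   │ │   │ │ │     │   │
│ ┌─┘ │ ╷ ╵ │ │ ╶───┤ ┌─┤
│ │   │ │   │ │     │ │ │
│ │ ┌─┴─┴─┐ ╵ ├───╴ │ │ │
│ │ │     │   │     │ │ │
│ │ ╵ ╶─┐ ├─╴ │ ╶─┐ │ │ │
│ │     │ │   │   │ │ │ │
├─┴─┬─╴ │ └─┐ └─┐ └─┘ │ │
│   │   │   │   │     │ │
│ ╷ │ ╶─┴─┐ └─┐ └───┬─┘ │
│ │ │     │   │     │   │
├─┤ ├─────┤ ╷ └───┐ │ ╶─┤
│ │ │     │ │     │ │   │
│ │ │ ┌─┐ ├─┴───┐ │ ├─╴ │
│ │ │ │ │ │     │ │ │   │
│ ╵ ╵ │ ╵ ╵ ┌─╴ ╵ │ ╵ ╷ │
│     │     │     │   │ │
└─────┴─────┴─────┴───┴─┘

Following directions step by step:
Start: (0, 0)
  right: (0, 0) → (0, 1)
  down: (0, 1) → (1, 1)
  right: (1, 1) → (1, 2)
  up: (1, 2) → (0, 2)
  right: (0, 2) → (0, 3)
  down: (0, 3) → (1, 3)
  down: (1, 3) → (2, 3)
  left: (2, 3) → (2, 2)
  down: (2, 2) → (3, 2)
  right: (3, 2) → (3, 3)
  right: (3, 3) → (3, 4)
  up: (3, 4) → (2, 4)
Final position: (2, 4)

Path taken:

┌───┬───┬───────┬───────┐
│A ↓│↱ ↓│       │       │
│ ╷ ╵ ╷ │ ╷ ┌─┐ │ ┌───╴ │
│ │↳ ↑│↓│ │ │ │ │ │     │
│ └─┬─┘ ├─┘ │ │ └─┘ ┌─╴ │
│   │↓ ↲│B  │ │     │   │
│ ╷ │ ╶─┘ ┌─┘ └───┬─┘ ┌─┤
│ │ │↳ → ↑│       │   │ │
│ │ └─┬───┤ ╷ ╶───┤ ╶─┘ │
│ │   │   │ │     │     │
│ └─┐ │ ╶─┤ ├─┬─╴ └─┬─╴ │
│   │ │   │ │ │     │   │
│ ┌─┘ │ ╷ ╵ │ │ ╶───┤ ┌─┤
│ │   │ │   │ │     │ │ │
│ │ ┌─┴─┴─┐ ╵ ├───╴ │ │ │
│ │ │     │   │     │ │ │
│ │ ╵ ╶─┐ ├─╴ │ ╶─┐ │ │ │
│ │     │ │   │   │ │ │ │
├─┴─┬─╴ │ └─┐ └─┐ └─┘ │ │
│   │   │   │   │     │ │
│ ╷ │ ╶─┴─┐ └─┐ └───┬─┘ │
│ │ │     │   │     │   │
├─┤ ├─────┤ ╷ └───┐ │ ╶─┤
│ │ │     │ │     │ │   │
│ │ │ ┌─┐ ├─┴───┐ │ ├─╴ │
│ │ │ │ │ │     │ │ │   │
│ ╵ ╵ │ ╵ ╵ ┌─╴ ╵ │ ╵ ╷ │
│     │     │     │   │ │
└─────┴─────┴─────┴───┴─┘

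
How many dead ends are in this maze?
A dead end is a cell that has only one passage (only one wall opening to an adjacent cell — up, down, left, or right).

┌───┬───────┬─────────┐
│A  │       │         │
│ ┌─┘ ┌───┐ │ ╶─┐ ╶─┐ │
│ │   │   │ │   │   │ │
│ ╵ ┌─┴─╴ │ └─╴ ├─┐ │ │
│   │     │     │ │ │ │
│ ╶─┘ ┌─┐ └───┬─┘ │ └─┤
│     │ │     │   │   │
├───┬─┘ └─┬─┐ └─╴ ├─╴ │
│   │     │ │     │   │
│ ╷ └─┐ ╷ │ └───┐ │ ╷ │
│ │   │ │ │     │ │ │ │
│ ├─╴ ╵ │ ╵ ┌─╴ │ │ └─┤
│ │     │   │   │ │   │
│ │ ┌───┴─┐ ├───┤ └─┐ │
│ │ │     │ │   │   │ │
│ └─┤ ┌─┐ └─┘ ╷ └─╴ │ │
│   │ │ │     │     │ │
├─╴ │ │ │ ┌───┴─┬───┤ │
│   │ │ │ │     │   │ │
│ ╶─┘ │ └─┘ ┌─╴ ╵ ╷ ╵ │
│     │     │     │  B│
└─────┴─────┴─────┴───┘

Checking each cell for number of passages:

Dead ends found at positions:
  (0, 1)
  (1, 3)
  (2, 8)
  (2, 10)
  (3, 3)
  (3, 7)
  (4, 2)
  (4, 5)
  (5, 10)
  (6, 6)
  (7, 1)
  (7, 5)
  (8, 3)
  (9, 4)
  (10, 6)
Total dead ends: 15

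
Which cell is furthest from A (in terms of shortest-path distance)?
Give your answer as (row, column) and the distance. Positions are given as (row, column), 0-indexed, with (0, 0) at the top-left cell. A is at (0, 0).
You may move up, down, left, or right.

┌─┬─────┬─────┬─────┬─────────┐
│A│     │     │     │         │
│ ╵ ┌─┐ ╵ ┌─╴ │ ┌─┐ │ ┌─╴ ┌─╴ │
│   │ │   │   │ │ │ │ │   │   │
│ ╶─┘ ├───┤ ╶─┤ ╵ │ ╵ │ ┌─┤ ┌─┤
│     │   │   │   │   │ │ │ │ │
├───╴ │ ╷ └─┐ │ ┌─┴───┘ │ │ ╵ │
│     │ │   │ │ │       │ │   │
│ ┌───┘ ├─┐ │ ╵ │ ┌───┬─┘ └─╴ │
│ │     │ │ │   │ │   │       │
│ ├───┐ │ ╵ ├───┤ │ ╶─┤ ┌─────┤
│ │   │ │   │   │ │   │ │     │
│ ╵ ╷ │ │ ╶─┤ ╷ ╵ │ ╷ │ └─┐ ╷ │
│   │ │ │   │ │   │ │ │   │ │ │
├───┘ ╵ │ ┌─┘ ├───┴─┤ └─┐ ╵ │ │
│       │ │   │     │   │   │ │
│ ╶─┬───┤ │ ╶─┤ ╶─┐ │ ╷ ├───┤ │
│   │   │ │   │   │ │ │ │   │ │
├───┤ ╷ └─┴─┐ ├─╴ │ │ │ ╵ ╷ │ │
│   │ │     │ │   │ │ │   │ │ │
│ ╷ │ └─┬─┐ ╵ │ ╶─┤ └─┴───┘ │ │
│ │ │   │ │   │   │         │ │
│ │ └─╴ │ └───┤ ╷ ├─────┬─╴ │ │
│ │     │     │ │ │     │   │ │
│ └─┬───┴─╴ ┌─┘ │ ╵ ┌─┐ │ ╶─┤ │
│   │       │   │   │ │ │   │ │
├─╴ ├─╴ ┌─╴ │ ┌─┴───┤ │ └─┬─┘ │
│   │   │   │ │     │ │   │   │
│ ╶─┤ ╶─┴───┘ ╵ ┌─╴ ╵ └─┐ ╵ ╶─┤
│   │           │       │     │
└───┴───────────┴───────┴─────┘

Computing BFS distances from A to all cells:
Furthest cell: (4, 10)
Distance: 98 steps

Path from A to the furthest cell:

┌─┬─────┬─────┬─────┬─────────┐
│A│↱ → ↓│↱ → ↓│↱ → ↓│↱ → → → ↓│
│ ╵ ┌─┐ ╵ ┌─╴ │ ┌─┐ │ ┌─╴ ┌─╴ │
│↳ ↑│ │↳ ↑│↓ ↲│↑│ │↓│↑│   │↓ ↲│
│ ╶─┘ ├───┤ ╶─┤ ╵ │ ╵ │ ┌─┤ ┌─┤
│     │   │↳ ↓│↑  │↳ ↑│ │ │↓│ │
├───╴ │ ╷ └─┐ │ ┌─┴───┘ │ │ ╵ │
│     │ │   │↓│↑│       │ │↳ ↓│
│ ┌───┘ ├─┐ │ ╵ │ ┌───┬─┘ └─╴ │
│ │     │ │ │↳ ↑│ │↱ B│↓ ← ← ↲│
│ ├───┐ │ ╵ ├───┤ │ ╶─┤ ┌─────┤
│ │   │ │   │   │ │↑ ↰│↓│  ↱ ↓│
│ ╵ ╷ │ │ ╶─┤ ╷ ╵ │ ╷ │ └─┐ ╷ │
│   │ │ │   │ │   │ │↑│↳ ↓│↑│↓│
├───┘ ╵ │ ┌─┘ ├───┴─┤ └─┐ ╵ │ │
│       │ │   │↱ → ↓│↑ ↰│↳ ↑│↓│
│ ╶─┬───┤ │ ╶─┤ ╶─┐ │ ╷ ├───┤ │
│   │   │ │   │↑ ↰│↓│ │↑│↓ ↰│↓│
├───┤ ╷ └─┴─┐ ├─╴ │ │ │ ╵ ╷ │ │
│   │ │     │ │↱ ↑│↓│ │↑ ↲│↑│↓│
│ ╷ │ └─┬─┐ ╵ │ ╶─┤ └─┴───┘ │ │
│ │ │   │ │   │↑ ↰│↳ → → → ↑│↓│
│ │ └─╴ │ └───┤ ╷ ├─────┬─╴ │ │
│ │     │     │ │↑│↓ ← ↰│   │↓│
│ └─┬───┴─╴ ┌─┘ │ ╵ ┌─┐ │ ╶─┤ │
│   │       │   │↑ ↲│ │↑│   │↓│
├─╴ ├─╴ ┌─╴ │ ┌─┴───┤ │ └─┬─┘ │
│   │   │   │ │     │ │↑ ↰│↓ ↲│
│ ╶─┤ ╶─┴───┘ ╵ ┌─╴ ╵ └─┐ ╵ ╶─┤
│   │           │       │↑ ↲  │
└───┴───────────┴───────┴─────┘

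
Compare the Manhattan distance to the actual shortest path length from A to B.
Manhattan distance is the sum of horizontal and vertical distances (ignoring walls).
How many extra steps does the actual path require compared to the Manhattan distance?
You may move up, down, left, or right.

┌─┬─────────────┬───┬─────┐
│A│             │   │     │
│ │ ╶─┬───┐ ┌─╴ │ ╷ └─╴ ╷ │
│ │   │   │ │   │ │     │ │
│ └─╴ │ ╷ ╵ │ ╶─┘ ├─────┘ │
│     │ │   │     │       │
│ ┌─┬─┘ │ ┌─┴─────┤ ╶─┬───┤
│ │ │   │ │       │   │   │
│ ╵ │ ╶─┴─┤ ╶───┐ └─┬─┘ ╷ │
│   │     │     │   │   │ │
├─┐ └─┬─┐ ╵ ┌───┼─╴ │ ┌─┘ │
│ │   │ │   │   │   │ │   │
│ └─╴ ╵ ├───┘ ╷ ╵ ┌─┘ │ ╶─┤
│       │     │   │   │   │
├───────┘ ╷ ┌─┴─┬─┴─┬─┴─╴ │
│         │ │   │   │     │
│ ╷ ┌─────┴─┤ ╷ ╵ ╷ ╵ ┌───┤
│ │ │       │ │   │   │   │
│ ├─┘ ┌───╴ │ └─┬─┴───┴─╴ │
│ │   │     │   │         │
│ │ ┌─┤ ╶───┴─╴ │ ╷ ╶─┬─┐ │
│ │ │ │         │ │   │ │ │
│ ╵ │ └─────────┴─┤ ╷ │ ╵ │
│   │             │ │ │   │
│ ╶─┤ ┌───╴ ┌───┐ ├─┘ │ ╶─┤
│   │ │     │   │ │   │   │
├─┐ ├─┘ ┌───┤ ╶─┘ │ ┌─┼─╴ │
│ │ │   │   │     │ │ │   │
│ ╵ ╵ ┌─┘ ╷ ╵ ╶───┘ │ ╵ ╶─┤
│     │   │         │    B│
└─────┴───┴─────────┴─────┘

Manhattan distance: |14 - 0| + |12 - 0| = 26
Actual path length: 90
Extra steps: 90 - 26 = 64

Solution:

┌─┬─────────────┬───┬─────┐
│A│↱ → → → ↓    │   │     │
│ │ ╶─┬───┐ ┌─╴ │ ╷ └─╴ ╷ │
│↓│↑ ↰│↓ ↰│↓│   │ │     │ │
│ └─╴ │ ╷ ╵ │ ╶─┘ ├─────┘ │
│↳ → ↑│↓│↑ ↲│     │       │
│ ┌─┬─┘ │ ┌─┴─────┤ ╶─┬───┤
│ │ │↓ ↲│ │↱ → → ↓│   │   │
│ ╵ │ ╶─┴─┤ ╶───┐ └─┬─┘ ╷ │
│   │↳ → ↓│↑    │↳ ↓│   │ │
├─┐ └─┬─┐ ╵ ┌───┼─╴ │ ┌─┘ │
│ │   │ │↳ ↑│↓ ↰│↓ ↲│ │   │
│ └─╴ ╵ ├───┘ ╷ ╵ ┌─┘ │ ╶─┤
│       │↓ ← ↲│↑ ↲│   │   │
├───────┘ ╷ ┌─┴─┬─┴─┬─┴─╴ │
│↓ ← ← ← ↲│ │   │   │     │
│ ╷ ┌─────┴─┤ ╷ ╵ ╷ ╵ ┌───┤
│↓│ │       │ │   │   │   │
│ ├─┘ ┌───╴ │ └─┬─┴───┴─╴ │
│↓│   │     │   │  ↱ → → ↓│
│ │ ┌─┤ ╶───┴─╴ │ ╷ ╶─┬─┐ │
│↓│ │ │         │ │↑ ↰│ │↓│
│ ╵ │ └─────────┴─┤ ╷ │ ╵ │
│↓  │      ↱ → → ↓│ │↑│↓ ↲│
│ ╶─┤ ┌───╴ ┌───┐ ├─┘ │ ╶─┤
│↳ ↓│ │↱ → ↑│   │↓│↱ ↑│↳ ↓│
├─┐ ├─┘ ┌───┤ ╶─┘ │ ┌─┼─╴ │
│ │↓│↱ ↑│   │↓ ← ↲│↑│ │↓ ↲│
│ ╵ ╵ ┌─┘ ╷ ╵ ╶───┘ │ ╵ ╶─┤
│  ↳ ↑│   │  ↳ → → ↑│  ↳ B│
└─────┴───┴─────────┴─────┘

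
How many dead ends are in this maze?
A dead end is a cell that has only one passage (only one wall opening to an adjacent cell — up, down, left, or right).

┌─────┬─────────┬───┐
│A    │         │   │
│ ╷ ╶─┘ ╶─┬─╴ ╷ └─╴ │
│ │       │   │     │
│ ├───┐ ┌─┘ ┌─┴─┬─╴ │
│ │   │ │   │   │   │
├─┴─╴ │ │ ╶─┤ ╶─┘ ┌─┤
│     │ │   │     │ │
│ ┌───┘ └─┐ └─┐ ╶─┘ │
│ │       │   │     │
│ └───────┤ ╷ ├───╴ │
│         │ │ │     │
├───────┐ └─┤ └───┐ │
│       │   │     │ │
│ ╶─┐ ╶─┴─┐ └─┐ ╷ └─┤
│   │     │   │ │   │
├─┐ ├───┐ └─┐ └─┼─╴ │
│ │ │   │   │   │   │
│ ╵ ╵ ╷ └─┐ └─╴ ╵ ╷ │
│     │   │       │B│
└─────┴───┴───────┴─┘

Checking each cell for number of passages:

Dead ends found at positions:
  (0, 2)
  (0, 8)
  (1, 4)
  (2, 0)
  (2, 1)
  (2, 7)
  (3, 9)
  (4, 1)
  (4, 4)
  (5, 5)
  (5, 7)
  (6, 3)
  (6, 9)
  (7, 7)
  (8, 0)
  (9, 4)
  (9, 9)
Total dead ends: 17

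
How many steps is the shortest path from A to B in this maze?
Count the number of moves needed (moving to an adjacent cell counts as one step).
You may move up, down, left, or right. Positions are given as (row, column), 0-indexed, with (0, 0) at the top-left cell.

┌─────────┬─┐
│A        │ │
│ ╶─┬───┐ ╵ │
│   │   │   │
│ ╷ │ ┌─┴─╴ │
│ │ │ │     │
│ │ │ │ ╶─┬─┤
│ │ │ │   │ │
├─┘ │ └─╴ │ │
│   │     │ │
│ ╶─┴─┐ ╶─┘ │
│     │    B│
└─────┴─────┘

Using BFS to find shortest path:
Start: (0, 0), End: (5, 5)
Path found:
(0,0) → (0,1) → (0,2) → (0,3) → (0,4) → (1,4) → (1,5) → (2,5) → (2,4) → (2,3) → (3,3) → (3,4) → (4,4) → (4,3) → (5,3) → (5,4) → (5,5)
Number of steps: 16

Solution:

┌─────────┬─┐
│A → → → ↓│ │
│ ╶─┬───┐ ╵ │
│   │   │↳ ↓│
│ ╷ │ ┌─┴─╴ │
│ │ │ │↓ ← ↲│
│ │ │ │ ╶─┬─┤
│ │ │ │↳ ↓│ │
├─┘ │ └─╴ │ │
│   │  ↓ ↲│ │
│ ╶─┴─┐ ╶─┘ │
│     │↳ → B│
└─────┴─────┘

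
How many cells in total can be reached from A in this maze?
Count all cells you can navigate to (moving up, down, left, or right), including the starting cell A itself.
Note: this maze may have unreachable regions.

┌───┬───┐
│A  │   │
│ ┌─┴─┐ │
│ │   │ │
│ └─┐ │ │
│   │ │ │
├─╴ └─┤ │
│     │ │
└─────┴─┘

Using BFS/flood-fill to find all reachable cells from A:
Maze size: 4 × 4 = 16 total cells
8 cell(s) are walled off and cannot be reached from A.
Reachable cells: 8

Reachable region (· marks reachable cells):

┌───┬───┐
│A ·│   │
│ ┌─┴─┐ │
│·│   │ │
│ └─┐ │ │
│· ·│ │ │
├─╴ └─┤ │
│· · ·│ │
└─────┴─┘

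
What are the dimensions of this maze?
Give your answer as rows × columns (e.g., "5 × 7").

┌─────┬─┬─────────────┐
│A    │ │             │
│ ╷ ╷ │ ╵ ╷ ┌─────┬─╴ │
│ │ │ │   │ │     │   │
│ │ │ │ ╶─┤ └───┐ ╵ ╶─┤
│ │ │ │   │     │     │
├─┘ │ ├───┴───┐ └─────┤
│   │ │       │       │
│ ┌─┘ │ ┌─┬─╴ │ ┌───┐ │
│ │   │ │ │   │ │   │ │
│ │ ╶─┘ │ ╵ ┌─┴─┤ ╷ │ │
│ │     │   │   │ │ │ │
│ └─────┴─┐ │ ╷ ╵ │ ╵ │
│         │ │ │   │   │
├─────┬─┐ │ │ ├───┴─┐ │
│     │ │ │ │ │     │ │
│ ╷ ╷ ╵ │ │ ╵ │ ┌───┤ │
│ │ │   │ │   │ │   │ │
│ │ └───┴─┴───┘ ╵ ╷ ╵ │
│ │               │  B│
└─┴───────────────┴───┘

Counting the maze dimensions:
Rows (vertical): 10
Columns (horizontal): 11
Dimensions: 10 × 11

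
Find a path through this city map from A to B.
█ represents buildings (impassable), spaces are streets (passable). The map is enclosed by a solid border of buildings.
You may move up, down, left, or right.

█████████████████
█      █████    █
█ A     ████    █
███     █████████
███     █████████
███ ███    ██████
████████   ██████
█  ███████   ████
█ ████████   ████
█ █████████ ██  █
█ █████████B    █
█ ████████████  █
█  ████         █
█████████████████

Finding the shortest path from A to B:
Movement: cardinal only
Path length: 17 steps
Directions: right → down → down → right → right → right → right → down → right → down → right → right → down → down → right → down → down

Solution:

█████████████████
█      █████    █
█ A↓    ████    █
███↓    █████████
███↳→→→↓█████████
███ ███↳↓  ██████
████████↳→↓██████
█  ███████↓  ████
█ ████████↳↓ ████
█ █████████↓██  █
█ █████████B    █
█ ████████████  █
█  ████         █
█████████████████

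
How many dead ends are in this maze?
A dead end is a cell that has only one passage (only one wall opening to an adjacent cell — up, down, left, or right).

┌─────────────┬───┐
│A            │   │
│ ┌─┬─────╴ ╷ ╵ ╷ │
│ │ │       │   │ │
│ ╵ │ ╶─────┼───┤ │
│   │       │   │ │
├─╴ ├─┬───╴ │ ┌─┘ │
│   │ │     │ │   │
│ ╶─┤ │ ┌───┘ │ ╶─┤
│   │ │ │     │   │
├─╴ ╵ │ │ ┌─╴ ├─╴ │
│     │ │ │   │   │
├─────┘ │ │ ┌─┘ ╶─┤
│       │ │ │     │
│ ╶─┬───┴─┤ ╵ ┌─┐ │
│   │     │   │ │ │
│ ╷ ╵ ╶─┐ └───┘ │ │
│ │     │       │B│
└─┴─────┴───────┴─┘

Checking each cell for number of passages:

Dead ends found at positions:
  (1, 1)
  (2, 7)
  (3, 2)
  (5, 0)
  (6, 4)
  (7, 7)
  (8, 0)
  (8, 3)
  (8, 8)
Total dead ends: 9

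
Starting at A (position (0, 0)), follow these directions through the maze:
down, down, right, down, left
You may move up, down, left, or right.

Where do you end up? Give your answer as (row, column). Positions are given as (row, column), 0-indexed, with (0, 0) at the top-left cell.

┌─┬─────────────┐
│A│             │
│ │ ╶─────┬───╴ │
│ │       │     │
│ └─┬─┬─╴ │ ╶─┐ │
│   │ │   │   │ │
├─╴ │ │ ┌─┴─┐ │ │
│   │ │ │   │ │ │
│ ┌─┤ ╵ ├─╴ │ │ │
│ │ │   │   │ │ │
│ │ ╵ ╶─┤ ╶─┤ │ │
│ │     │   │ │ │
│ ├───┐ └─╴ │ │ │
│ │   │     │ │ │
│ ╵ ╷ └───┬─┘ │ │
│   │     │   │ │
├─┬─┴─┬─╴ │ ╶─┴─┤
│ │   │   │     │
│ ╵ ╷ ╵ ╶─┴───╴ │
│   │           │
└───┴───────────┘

Following directions step by step:
Start: (0, 0)
  down: (0, 0) → (1, 0)
  down: (1, 0) → (2, 0)
  right: (2, 0) → (2, 1)
  down: (2, 1) → (3, 1)
  left: (3, 1) → (3, 0)
Final position: (3, 0)

Path taken:

┌─┬─────────────┐
│A│             │
│ │ ╶─────┬───╴ │
│↓│       │     │
│ └─┬─┬─╴ │ ╶─┐ │
│↳ ↓│ │   │   │ │
├─╴ │ │ ┌─┴─┐ │ │
│B ↲│ │ │   │ │ │
│ ┌─┤ ╵ ├─╴ │ │ │
│ │ │   │   │ │ │
│ │ ╵ ╶─┤ ╶─┤ │ │
│ │     │   │ │ │
│ ├───┐ └─╴ │ │ │
│ │   │     │ │ │
│ ╵ ╷ └───┬─┘ │ │
│   │     │   │ │
├─┬─┴─┬─╴ │ ╶─┴─┤
│ │   │   │     │
│ ╵ ╷ ╵ ╶─┴───╴ │
│   │           │
└───┴───────────┘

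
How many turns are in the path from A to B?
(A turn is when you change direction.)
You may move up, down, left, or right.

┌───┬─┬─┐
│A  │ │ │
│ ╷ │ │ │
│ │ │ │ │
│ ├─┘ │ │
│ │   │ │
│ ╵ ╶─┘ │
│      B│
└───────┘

Directions: down, down, down, right, right, right
Number of turns: 1

Solution:

┌───┬─┬─┐
│A  │ │ │
│ ╷ │ │ │
│↓│ │ │ │
│ ├─┘ │ │
│↓│   │ │
│ ╵ ╶─┘ │
│↳ → → B│
└───────┘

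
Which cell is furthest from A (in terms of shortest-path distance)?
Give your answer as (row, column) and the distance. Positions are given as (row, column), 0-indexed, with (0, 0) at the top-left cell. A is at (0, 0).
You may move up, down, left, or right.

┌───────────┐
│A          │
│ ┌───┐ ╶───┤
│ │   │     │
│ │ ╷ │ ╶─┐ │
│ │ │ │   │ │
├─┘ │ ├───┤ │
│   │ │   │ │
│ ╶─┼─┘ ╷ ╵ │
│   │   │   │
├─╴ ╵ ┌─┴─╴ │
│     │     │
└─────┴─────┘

Computing BFS distances from A to all cells:
Furthest cell: (3, 2)
Distance: 25 steps

Path from A to the furthest cell:

┌───────────┐
│A → → ↓    │
│ ┌───┐ ╶───┤
│ │↱ ↓│↳ → ↓│
│ │ ╷ │ ╶─┐ │
│ │↑│↓│   │↓│
├─┘ │ ├───┤ │
│↱ ↑│B│↓ ↰│↓│
│ ╶─┼─┘ ╷ ╵ │
│↑ ↰│↓ ↲│↑ ↲│
├─╴ ╵ ┌─┴─╴ │
│  ↑ ↲│     │
└─────┴─────┘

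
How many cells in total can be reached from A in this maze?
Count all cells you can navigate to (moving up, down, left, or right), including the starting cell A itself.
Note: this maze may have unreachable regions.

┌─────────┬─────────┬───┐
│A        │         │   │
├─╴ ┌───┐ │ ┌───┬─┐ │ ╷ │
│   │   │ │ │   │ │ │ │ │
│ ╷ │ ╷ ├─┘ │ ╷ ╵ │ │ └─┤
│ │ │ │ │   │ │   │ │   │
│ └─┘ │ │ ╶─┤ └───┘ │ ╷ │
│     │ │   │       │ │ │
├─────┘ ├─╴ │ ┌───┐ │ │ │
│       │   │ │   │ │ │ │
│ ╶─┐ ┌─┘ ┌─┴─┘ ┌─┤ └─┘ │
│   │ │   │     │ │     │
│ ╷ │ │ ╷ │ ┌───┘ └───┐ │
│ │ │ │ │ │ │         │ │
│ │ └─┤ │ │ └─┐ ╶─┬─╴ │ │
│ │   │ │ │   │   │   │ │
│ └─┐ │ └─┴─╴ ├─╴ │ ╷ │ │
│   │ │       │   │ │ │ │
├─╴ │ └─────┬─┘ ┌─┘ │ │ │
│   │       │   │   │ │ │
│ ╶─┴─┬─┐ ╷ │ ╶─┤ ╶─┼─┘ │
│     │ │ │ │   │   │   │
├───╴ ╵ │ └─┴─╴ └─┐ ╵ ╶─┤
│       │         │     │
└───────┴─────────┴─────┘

Using BFS/flood-fill to find all reachable cells from A:
Maze size: 12 × 12 = 144 total cells
All cells are reachable — the maze is fully connected.
Reachable cells: 144

Reachable region (· marks reachable cells):

┌─────────┬─────────┬───┐
│A · · · ·│· · · · ·│· ·│
├─╴ ┌───┐ │ ┌───┬─┐ │ ╷ │
│· ·│· ·│·│·│· ·│·│·│·│·│
│ ╷ │ ╷ ├─┘ │ ╷ ╵ │ │ └─┤
│·│·│·│·│· ·│·│· ·│·│· ·│
│ └─┘ │ │ ╶─┤ └───┘ │ ╷ │
│· · ·│·│· ·│· · · ·│·│·│
├─────┘ ├─╴ │ ┌───┐ │ │ │
│· · · ·│· ·│·│· ·│·│·│·│
│ ╶─┐ ┌─┘ ┌─┴─┘ ┌─┤ └─┘ │
│· ·│·│· ·│· · ·│·│· · ·│
│ ╷ │ │ ╷ │ ┌───┘ └───┐ │
│·│·│·│·│·│·│· · · · ·│·│
│ │ └─┤ │ │ └─┐ ╶─┬─╴ │ │
│·│· ·│·│·│· ·│· ·│· ·│·│
│ └─┐ │ └─┴─╴ ├─╴ │ ╷ │ │
│· ·│·│· · · ·│· ·│·│·│·│
├─╴ │ └─────┬─┘ ┌─┘ │ │ │
│· ·│· · · ·│· ·│· ·│·│·│
│ ╶─┴─┬─┐ ╷ │ ╶─┤ ╶─┼─┘ │
│· · ·│·│·│·│· ·│· ·│· ·│
├───╴ ╵ │ └─┴─╴ └─┐ ╵ ╶─┤
│· · · ·│· · · · ·│· · ·│
└───────┴─────────┴─────┘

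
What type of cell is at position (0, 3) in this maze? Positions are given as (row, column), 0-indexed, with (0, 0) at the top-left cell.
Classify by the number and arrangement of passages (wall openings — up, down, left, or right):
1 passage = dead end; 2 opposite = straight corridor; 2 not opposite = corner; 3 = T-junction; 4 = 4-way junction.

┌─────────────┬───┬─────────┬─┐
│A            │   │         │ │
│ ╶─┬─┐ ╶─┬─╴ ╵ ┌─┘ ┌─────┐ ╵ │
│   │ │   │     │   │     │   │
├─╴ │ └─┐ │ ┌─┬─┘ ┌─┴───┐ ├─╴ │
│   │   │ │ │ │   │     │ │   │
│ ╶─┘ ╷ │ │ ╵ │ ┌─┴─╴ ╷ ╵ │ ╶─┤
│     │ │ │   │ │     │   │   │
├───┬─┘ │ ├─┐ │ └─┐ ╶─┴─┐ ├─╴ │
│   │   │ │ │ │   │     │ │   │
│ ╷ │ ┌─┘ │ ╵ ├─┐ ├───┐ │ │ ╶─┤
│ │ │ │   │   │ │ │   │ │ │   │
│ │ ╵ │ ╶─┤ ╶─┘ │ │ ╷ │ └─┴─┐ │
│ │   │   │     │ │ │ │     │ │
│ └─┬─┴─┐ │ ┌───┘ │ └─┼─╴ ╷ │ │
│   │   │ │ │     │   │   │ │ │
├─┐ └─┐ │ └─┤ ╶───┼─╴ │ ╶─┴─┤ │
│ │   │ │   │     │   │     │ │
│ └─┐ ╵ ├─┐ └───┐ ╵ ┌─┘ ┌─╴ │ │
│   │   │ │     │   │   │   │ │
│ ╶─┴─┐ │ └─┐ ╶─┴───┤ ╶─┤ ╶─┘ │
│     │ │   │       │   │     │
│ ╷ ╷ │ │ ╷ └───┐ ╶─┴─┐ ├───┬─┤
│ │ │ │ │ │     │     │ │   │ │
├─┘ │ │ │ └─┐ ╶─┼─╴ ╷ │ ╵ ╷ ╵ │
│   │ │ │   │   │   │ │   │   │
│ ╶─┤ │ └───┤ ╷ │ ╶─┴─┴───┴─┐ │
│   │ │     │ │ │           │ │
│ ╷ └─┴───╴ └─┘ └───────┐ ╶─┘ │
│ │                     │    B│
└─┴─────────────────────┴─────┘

Checking cell at (0, 3):
Number of passages: 3
Cell type: T-junction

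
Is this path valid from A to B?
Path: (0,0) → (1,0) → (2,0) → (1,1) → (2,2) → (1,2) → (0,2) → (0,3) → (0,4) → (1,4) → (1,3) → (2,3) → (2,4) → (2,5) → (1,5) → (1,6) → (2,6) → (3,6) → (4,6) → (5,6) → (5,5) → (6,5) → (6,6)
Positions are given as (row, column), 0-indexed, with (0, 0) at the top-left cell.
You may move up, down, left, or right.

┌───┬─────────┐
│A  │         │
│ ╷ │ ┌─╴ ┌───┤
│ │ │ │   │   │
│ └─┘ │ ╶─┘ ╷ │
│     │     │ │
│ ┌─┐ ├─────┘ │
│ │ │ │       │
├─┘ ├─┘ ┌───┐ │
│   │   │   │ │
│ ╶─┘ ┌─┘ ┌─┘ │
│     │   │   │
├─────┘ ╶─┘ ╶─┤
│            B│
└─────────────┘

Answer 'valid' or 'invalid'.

Checking path validity:
Result: Invalid move at step 3: cannot move from (2, 0) to (1, 1).

invalid

Correct solution:

┌───┬─────────┐
│A  │↱ → ↓    │
│ ╷ │ ┌─╴ ┌───┤
│↓│ │↑│↓ ↲│↱ ↓│
│ └─┘ │ ╶─┘ ╷ │
│↳ → ↑│↳ → ↑│↓│
│ ┌─┐ ├─────┘ │
│ │ │ │      ↓│
├─┘ ├─┘ ┌───┐ │
│   │   │   │↓│
│ ╶─┘ ┌─┘ ┌─┘ │
│     │   │↓ ↲│
├─────┘ ╶─┘ ╶─┤
│          ↳ B│
└─────────────┘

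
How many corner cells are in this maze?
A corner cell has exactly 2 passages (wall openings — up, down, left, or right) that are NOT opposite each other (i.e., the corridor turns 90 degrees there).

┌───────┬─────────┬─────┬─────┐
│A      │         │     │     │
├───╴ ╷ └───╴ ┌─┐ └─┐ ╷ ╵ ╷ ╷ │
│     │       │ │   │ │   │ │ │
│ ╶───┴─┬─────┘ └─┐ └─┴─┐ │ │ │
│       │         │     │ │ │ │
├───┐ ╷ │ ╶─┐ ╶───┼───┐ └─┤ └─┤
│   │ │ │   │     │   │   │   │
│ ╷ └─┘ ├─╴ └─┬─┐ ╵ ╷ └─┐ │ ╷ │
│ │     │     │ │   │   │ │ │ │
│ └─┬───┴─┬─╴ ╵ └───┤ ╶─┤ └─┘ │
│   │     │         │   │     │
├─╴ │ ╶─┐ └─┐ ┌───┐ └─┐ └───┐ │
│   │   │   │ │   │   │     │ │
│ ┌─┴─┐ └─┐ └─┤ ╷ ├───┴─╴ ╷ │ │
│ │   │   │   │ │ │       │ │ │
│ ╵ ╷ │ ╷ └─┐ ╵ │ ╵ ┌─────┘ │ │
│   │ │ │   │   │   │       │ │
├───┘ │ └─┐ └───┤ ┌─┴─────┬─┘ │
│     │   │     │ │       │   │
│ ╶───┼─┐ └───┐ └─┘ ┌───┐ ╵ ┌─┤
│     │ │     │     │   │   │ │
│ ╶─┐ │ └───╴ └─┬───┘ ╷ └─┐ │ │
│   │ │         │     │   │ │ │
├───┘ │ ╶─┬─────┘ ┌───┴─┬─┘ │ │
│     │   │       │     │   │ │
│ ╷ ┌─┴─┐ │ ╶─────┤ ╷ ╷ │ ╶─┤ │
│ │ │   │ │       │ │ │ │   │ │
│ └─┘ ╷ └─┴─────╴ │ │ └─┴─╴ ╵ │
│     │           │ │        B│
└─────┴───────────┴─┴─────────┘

Counting corner cells (2 non-opposite passages):
Total corners: 111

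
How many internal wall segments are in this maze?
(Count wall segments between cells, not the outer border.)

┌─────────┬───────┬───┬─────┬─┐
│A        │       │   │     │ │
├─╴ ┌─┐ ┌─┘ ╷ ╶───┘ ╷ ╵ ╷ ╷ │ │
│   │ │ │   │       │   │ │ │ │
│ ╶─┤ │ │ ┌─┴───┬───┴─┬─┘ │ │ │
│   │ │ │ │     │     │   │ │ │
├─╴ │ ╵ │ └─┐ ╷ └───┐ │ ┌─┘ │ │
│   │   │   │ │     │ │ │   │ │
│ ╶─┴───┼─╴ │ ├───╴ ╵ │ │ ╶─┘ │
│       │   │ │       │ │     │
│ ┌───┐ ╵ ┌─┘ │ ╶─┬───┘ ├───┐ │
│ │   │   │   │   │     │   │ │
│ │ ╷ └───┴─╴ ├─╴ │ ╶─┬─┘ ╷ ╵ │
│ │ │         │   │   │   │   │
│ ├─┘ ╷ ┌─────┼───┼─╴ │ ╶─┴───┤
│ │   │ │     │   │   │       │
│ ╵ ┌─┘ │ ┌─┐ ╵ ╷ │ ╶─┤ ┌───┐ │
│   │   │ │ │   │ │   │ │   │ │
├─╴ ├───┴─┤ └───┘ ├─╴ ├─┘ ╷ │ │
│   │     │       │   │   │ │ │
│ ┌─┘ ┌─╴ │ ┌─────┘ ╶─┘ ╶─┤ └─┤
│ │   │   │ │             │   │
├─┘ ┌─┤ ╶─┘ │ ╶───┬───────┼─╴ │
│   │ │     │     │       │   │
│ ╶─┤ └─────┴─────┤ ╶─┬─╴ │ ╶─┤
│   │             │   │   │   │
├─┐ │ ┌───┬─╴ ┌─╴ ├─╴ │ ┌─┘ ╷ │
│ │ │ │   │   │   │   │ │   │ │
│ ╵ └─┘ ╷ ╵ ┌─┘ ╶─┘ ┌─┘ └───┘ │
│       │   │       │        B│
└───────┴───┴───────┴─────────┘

Counting internal wall segments:
Total internal walls: 196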